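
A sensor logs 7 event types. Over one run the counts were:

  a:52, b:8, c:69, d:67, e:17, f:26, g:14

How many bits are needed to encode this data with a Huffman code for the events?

Merge the two smallest weights repeatedly:
combine b(8), g(14) → 22
combine e(17), 22 → 39
combine f(26), 39 → 65
combine a(52), 65 → 117
combine d(67), c(69) → 136
combine 117, 136 → 253
Each symbol's bit-cost is frequency × depth; summing gives 632 bits (equivalently 22 + 39 + 65 + 117 + 136 + 253).

632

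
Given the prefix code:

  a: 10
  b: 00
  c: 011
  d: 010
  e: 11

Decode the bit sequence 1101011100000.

Read left to right; each codeword is recognised as soon as it completes (prefix code):
  11→e | 010→d | 11→e | 10→a | 00→b | 00→b
Decoded message: edeabb

edeabb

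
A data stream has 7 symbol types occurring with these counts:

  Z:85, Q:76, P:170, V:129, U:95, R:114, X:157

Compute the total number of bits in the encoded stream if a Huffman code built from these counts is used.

Merge the two smallest weights repeatedly:
combine Q(76), Z(85) → 161
combine U(95), R(114) → 209
combine V(129), X(157) → 286
combine 161, P(170) → 331
combine 209, 286 → 495
combine 331, 495 → 826
Each symbol's bit-cost is frequency × depth; summing gives 2308 bits (equivalently 161 + 209 + 286 + 331 + 495 + 826).

2308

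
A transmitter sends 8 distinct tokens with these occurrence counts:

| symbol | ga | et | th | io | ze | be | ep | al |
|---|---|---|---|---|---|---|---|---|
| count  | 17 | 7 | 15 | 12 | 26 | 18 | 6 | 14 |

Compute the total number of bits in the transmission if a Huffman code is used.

332

Merge the two smallest weights repeatedly:
merge ep(6) and et(7): 13
merge io(12) and 13: 25
merge al(14) and th(15): 29
merge ga(17) and be(18): 35
merge 25 and ze(26): 51
merge 29 and 35: 64
merge 51 and 64: 115
The encoded length is the sum of every internal node's weight: 13 + 25 + 29 + 35 + 51 + 64 + 115 = 332 bits.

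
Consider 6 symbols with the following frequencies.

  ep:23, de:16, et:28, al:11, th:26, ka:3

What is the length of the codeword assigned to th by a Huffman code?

2

Build the tree from the bottom:
ka(3) + al(11) → 14
14 + de(16) → 30
ep(23) + th(26) → 49
et(28) + 30 → 58
49 + 58 → 107
th's leaf is at depth 2, giving a 2-bit codeword.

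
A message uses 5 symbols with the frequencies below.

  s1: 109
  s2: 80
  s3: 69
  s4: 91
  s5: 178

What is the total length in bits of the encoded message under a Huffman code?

1203

Build the Huffman tree bottom-up:
combine s3(69), s2(80) → 149
combine s4(91), s1(109) → 200
combine 149, s5(178) → 327
combine 200, 327 → 527
Total encoded bits = sum of merged weights = 149 + 200 + 327 + 527 = 1203.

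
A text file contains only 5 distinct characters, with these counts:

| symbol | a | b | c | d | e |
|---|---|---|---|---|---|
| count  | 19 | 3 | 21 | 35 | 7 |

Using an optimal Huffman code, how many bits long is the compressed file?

Build the Huffman tree bottom-up:
merge b(3) and e(7): 10
merge 10 and a(19): 29
merge c(21) and 29: 50
merge d(35) and 50: 85
Total encoded bits = sum of merged weights = 10 + 29 + 50 + 85 = 174.

174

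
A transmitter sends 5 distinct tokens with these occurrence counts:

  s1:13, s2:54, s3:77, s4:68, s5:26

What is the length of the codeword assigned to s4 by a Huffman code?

2

Repeatedly merge the two smallest:
merge s1(13) and s5(26): 39
merge 39 and s2(54): 93
merge s4(68) and s3(77): 145
merge 93 and 145: 238
s4's leaf is at depth 2, giving a 2-bit codeword.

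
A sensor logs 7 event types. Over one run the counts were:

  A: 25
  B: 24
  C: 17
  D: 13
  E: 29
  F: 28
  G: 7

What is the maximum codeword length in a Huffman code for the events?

Merge the two lowest-weight nodes at each step:
merge G(7) and D(13): 20
merge C(17) and 20: 37
merge B(24) and A(25): 49
merge F(28) and E(29): 57
merge 37 and 49: 86
merge 57 and 86: 143
Maximum depth reached is 4.

4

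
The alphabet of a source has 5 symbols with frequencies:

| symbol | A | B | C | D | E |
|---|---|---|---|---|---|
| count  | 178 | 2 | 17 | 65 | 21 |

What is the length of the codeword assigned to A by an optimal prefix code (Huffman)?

Huffman merges, smallest pair first:
B(2) + C(17) → 19
19 + E(21) → 40
40 + D(65) → 105
105 + A(178) → 283
A is a child of the root — depth 1, so its codeword is a single bit.

1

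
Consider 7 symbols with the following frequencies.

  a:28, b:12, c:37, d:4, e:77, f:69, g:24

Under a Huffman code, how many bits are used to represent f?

2

Build the tree from the bottom:
merge d(4) and b(12): 16
merge 16 and g(24): 40
merge a(28) and c(37): 65
merge 40 and 65: 105
merge f(69) and e(77): 146
merge 105 and 146: 251
f's leaf is at depth 2, giving a 2-bit codeword.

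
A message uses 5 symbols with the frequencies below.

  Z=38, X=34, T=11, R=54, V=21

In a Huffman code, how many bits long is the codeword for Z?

Build the tree from the bottom:
merge T(11) and V(21): 32
merge 32 and X(34): 66
merge Z(38) and R(54): 92
merge 66 and 92: 158
The subtree containing Z is merged 2 times, so code length = 2.

2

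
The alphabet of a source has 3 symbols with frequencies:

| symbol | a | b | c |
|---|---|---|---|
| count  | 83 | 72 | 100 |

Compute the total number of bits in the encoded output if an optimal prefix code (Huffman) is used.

Greedily combine the two least-frequent nodes:
merge b(72) and a(83): 155
merge c(100) and 155: 255
Total encoded bits = sum of merged weights = 155 + 255 = 410.

410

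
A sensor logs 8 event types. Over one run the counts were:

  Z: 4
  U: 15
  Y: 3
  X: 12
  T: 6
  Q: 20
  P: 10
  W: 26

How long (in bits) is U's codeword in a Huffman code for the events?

3

Huffman merges, smallest pair first:
merge Y(3) and Z(4): 7
merge T(6) and 7: 13
merge P(10) and X(12): 22
merge 13 and U(15): 28
merge Q(20) and 22: 42
merge W(26) and 28: 54
merge 42 and 54: 96
The subtree containing U is merged 3 times, so code length = 3.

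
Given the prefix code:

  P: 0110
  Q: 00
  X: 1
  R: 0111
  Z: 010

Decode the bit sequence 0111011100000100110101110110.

Read left to right; each codeword is recognised as soon as it completes (prefix code):
  0111→R | 0111→R | 00→Q | 00→Q | 010→Z | 0110→P | 1→X | 0111→R | 0110→P
Decoded message: RRQQZPXRP

RRQQZPXRP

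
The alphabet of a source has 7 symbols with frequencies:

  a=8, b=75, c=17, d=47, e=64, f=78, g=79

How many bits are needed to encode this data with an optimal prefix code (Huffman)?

Build the Huffman tree bottom-up:
merge a(8) and c(17): 25
merge 25 and d(47): 72
merge e(64) and 72: 136
merge b(75) and f(78): 153
merge g(79) and 136: 215
merge 153 and 215: 368
Total encoded bits = sum of merged weights = 25 + 72 + 136 + 153 + 215 + 368 = 969.

969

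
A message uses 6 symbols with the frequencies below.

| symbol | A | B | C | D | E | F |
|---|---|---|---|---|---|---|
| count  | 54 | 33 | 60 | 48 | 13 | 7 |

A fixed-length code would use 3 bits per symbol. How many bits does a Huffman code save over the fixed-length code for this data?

142

Fixed-length: 3 bits × 215 symbols = 645 bits.
Huffman merges:
combine F(7), E(13) → 20
combine 20, B(33) → 53
combine D(48), 53 → 101
combine A(54), C(60) → 114
combine 101, 114 → 215
Huffman total = 20 + 53 + 101 + 114 + 215 = 503 bits.
Saving = 645 − 503 = 142 bits.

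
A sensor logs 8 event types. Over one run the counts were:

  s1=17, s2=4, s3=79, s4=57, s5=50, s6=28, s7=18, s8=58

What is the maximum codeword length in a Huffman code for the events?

5

Merge the two lowest-weight nodes at each step:
merge s2(4) and s1(17): 21
merge s7(18) and 21: 39
merge s6(28) and 39: 67
merge s5(50) and s4(57): 107
merge s8(58) and 67: 125
merge s3(79) and 107: 186
merge 125 and 186: 311
The rarest symbols sit at the bottom; the longest codeword is 5 bits.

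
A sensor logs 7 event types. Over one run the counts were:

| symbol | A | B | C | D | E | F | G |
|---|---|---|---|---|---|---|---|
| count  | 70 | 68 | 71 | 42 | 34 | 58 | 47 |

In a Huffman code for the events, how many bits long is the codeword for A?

Repeatedly merge the two smallest:
combine E(34), D(42) → 76
combine G(47), F(58) → 105
combine B(68), A(70) → 138
combine C(71), 76 → 147
combine 105, 138 → 243
combine 147, 243 → 390
The subtree containing A is merged 3 times, so code length = 3.

3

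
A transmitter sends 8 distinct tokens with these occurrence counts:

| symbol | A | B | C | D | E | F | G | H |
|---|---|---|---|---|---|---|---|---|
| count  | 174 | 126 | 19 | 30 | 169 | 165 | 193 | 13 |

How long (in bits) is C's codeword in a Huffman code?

5

Build the tree from the bottom:
H(13) + C(19) → 32
D(30) + 32 → 62
62 + B(126) → 188
F(165) + E(169) → 334
A(174) + 188 → 362
G(193) + 334 → 527
362 + 527 → 889
C sits 5 levels below the root, so its codeword is 5 bits.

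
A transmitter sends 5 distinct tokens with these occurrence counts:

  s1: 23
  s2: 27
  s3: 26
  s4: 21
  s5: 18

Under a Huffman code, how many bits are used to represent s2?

2

Build the tree from the bottom:
merge s5(18) and s4(21): 39
merge s1(23) and s3(26): 49
merge s2(27) and 39: 66
merge 49 and 66: 115
s2's leaf is at depth 2, giving a 2-bit codeword.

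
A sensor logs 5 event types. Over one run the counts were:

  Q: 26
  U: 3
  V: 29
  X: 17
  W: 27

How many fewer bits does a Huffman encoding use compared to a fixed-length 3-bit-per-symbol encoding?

Fixed-length: 3 bits × 102 symbols = 306 bits.
Huffman merges:
combine U(3), X(17) → 20
combine 20, Q(26) → 46
combine W(27), V(29) → 56
combine 46, 56 → 102
Huffman total = 20 + 46 + 56 + 102 = 224 bits.
Saving = 306 − 224 = 82 bits.

82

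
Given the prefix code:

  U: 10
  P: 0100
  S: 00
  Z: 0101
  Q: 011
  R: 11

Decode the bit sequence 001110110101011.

SRURZQ

Read left to right; each codeword is recognised as soon as it completes (prefix code):
  00→S | 11→R | 10→U | 11→R | 0101→Z | 011→Q
Decoded message: SRURZQ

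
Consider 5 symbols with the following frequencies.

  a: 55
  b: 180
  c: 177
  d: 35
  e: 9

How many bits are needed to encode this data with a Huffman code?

875

Greedily combine the two least-frequent nodes:
e(9) + d(35) → 44
44 + a(55) → 99
99 + c(177) → 276
b(180) + 276 → 456
Total encoded bits = sum of merged weights = 44 + 99 + 276 + 456 = 875.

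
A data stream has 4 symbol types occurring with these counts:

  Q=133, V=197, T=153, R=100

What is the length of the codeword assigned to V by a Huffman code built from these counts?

Build the tree from the bottom:
combine R(100), Q(133) → 233
combine T(153), V(197) → 350
combine 233, 350 → 583
V sits 2 levels below the root, so its codeword is 2 bits.

2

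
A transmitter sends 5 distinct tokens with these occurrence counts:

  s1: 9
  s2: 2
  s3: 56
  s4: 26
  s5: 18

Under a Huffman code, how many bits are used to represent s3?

Build the tree from the bottom:
merge s2(2) and s1(9): 11
merge 11 and s5(18): 29
merge s4(26) and 29: 55
merge 55 and s3(56): 111
s3 is a child of the root — depth 1, so its codeword is a single bit.

1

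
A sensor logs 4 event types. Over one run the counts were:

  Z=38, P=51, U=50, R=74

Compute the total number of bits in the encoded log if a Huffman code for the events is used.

426

Build the Huffman tree bottom-up:
merge Z(38) and U(50): 88
merge P(51) and R(74): 125
merge 88 and 125: 213
The encoded length is the sum of every internal node's weight: 88 + 125 + 213 = 426 bits.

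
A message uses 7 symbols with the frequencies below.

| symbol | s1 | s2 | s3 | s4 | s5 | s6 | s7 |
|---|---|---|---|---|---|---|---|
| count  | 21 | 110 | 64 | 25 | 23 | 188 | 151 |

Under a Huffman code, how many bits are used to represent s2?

Build the tree from the bottom:
s1(21) + s5(23) → 44
s4(25) + 44 → 69
s3(64) + 69 → 133
s2(110) + 133 → 243
s7(151) + s6(188) → 339
243 + 339 → 582
s2's leaf is at depth 2, giving a 2-bit codeword.

2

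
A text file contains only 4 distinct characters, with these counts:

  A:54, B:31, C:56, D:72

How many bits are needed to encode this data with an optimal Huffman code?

Greedily combine the two least-frequent nodes:
merge B(31) and A(54): 85
merge C(56) and D(72): 128
merge 85 and 128: 213
Each symbol's bit-cost is frequency × depth; summing gives 426 bits (equivalently 85 + 128 + 213).

426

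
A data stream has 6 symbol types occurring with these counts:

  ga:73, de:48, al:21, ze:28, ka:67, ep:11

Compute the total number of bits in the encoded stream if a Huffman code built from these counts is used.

588

Greedily combine the two least-frequent nodes:
ep(11) + al(21) → 32
ze(28) + 32 → 60
de(48) + 60 → 108
ka(67) + ga(73) → 140
108 + 140 → 248
Each symbol's bit-cost is frequency × depth; summing gives 588 bits (equivalently 32 + 60 + 108 + 140 + 248).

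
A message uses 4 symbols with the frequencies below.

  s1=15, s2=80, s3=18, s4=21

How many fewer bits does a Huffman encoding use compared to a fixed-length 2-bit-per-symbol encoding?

Fixed-length: 2 bits × 134 symbols = 268 bits.
Huffman merges:
s1(15) + s3(18) → 33
s4(21) + 33 → 54
54 + s2(80) → 134
Huffman total = 33 + 54 + 134 = 221 bits.
Saving = 268 − 221 = 47 bits.

47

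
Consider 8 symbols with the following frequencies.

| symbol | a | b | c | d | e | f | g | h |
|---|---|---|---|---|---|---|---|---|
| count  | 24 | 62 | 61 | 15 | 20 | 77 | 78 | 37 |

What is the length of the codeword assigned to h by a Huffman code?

Build the tree from the bottom:
combine d(15), e(20) → 35
combine a(24), 35 → 59
combine h(37), 59 → 96
combine c(61), b(62) → 123
combine f(77), g(78) → 155
combine 96, 123 → 219
combine 155, 219 → 374
h sits 3 levels below the root, so its codeword is 3 bits.

3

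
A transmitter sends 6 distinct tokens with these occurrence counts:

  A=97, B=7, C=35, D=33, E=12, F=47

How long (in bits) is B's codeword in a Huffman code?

4

Huffman merges, smallest pair first:
B(7) + E(12) → 19
19 + D(33) → 52
C(35) + F(47) → 82
52 + 82 → 134
A(97) + 134 → 231
The subtree containing B is merged 4 times, so code length = 4.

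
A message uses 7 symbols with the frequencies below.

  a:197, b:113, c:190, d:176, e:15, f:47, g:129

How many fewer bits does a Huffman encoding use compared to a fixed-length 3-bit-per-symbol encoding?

Fixed-length: 3 bits × 867 symbols = 2601 bits.
Huffman merges:
merge e(15) and f(47): 62
merge 62 and b(113): 175
merge g(129) and 175: 304
merge d(176) and c(190): 366
merge a(197) and 304: 501
merge 366 and 501: 867
Huffman total = 62 + 175 + 304 + 366 + 501 + 867 = 2275 bits.
Saving = 2601 − 2275 = 326 bits.

326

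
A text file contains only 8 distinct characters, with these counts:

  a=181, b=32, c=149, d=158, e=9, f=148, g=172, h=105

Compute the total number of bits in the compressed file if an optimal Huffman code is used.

2696

Merge the two smallest weights repeatedly:
combine e(9), b(32) → 41
combine 41, h(105) → 146
combine 146, f(148) → 294
combine c(149), d(158) → 307
combine g(172), a(181) → 353
combine 294, 307 → 601
combine 353, 601 → 954
The encoded length is the sum of every internal node's weight: 41 + 146 + 294 + 307 + 353 + 601 + 954 = 2696 bits.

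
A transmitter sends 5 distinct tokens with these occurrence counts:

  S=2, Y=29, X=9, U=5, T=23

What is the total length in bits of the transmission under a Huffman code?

130

Build the Huffman tree bottom-up:
merge S(2) and U(5): 7
merge 7 and X(9): 16
merge 16 and T(23): 39
merge Y(29) and 39: 68
The encoded length is the sum of every internal node's weight: 7 + 16 + 39 + 68 = 130 bits.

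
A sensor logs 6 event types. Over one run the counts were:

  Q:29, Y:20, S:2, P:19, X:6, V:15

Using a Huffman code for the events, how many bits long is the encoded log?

213

Greedily combine the two least-frequent nodes:
combine S(2), X(6) → 8
combine 8, V(15) → 23
combine P(19), Y(20) → 39
combine 23, Q(29) → 52
combine 39, 52 → 91
Total encoded bits = sum of merged weights = 8 + 23 + 39 + 52 + 91 = 213.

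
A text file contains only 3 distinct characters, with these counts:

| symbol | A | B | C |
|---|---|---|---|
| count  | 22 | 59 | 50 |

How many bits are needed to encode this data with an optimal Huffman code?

203

Build the Huffman tree bottom-up:
merge A(22) and C(50): 72
merge B(59) and 72: 131
Total encoded bits = sum of merged weights = 72 + 131 = 203.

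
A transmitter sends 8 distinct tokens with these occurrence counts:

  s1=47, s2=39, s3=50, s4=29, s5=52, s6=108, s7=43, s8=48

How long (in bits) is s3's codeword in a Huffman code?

Build the tree from the bottom:
merge s4(29) and s2(39): 68
merge s7(43) and s1(47): 90
merge s8(48) and s3(50): 98
merge s5(52) and 68: 120
merge 90 and 98: 188
merge s6(108) and 120: 228
merge 188 and 228: 416
s3 sits 3 levels below the root, so its codeword is 3 bits.

3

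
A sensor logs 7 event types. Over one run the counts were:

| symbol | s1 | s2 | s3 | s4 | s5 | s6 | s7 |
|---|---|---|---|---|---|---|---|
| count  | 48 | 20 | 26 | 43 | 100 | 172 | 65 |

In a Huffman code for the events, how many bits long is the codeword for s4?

3

Huffman merges, smallest pair first:
combine s2(20), s3(26) → 46
combine s4(43), 46 → 89
combine s1(48), s7(65) → 113
combine 89, s5(100) → 189
combine 113, s6(172) → 285
combine 189, 285 → 474
The subtree containing s4 is merged 3 times, so code length = 3.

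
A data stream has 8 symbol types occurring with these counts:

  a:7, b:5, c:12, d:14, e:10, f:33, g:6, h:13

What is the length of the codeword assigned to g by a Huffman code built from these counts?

Build the tree from the bottom:
b(5) + g(6) → 11
a(7) + e(10) → 17
11 + c(12) → 23
h(13) + d(14) → 27
17 + 23 → 40
27 + f(33) → 60
40 + 60 → 100
g sits 4 levels below the root, so its codeword is 4 bits.

4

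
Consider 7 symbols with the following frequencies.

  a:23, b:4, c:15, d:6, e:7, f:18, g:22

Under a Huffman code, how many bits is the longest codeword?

Merge the two lowest-weight nodes at each step:
merge b(4) and d(6): 10
merge e(7) and 10: 17
merge c(15) and 17: 32
merge f(18) and g(22): 40
merge a(23) and 32: 55
merge 40 and 55: 95
The rarest symbols sit at the bottom; the longest codeword is 5 bits.

5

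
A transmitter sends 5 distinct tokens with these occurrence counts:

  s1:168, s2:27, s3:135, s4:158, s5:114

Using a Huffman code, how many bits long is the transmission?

Merge the two smallest weights repeatedly:
s2(27) + s5(114) → 141
s3(135) + 141 → 276
s4(158) + s1(168) → 326
276 + 326 → 602
Total encoded bits = sum of merged weights = 141 + 276 + 326 + 602 = 1345.

1345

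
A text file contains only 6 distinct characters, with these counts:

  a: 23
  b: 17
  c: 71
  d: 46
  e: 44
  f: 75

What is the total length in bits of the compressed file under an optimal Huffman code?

676

Merge the two smallest weights repeatedly:
merge b(17) and a(23): 40
merge 40 and e(44): 84
merge d(46) and c(71): 117
merge f(75) and 84: 159
merge 117 and 159: 276
Total encoded bits = sum of merged weights = 40 + 84 + 117 + 159 + 276 = 676.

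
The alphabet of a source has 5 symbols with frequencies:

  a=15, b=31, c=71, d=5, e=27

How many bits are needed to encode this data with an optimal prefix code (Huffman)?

294

Greedily combine the two least-frequent nodes:
combine d(5), a(15) → 20
combine 20, e(27) → 47
combine b(31), 47 → 78
combine c(71), 78 → 149
The encoded length is the sum of every internal node's weight: 20 + 47 + 78 + 149 = 294 bits.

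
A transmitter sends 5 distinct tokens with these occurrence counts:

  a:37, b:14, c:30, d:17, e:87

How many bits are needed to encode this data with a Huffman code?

375

Build the Huffman tree bottom-up:
b(14) + d(17) → 31
c(30) + 31 → 61
a(37) + 61 → 98
e(87) + 98 → 185
Each symbol's bit-cost is frequency × depth; summing gives 375 bits (equivalently 31 + 61 + 98 + 185).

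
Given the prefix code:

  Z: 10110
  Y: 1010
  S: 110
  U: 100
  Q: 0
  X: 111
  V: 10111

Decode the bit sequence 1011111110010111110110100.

Read left to right; each codeword is recognised as soon as it completes (prefix code):
  10111→V | 111→X | 100→U | 10111→V | 110→S | 110→S | 100→U
Decoded message: VXUVSSU

VXUVSSU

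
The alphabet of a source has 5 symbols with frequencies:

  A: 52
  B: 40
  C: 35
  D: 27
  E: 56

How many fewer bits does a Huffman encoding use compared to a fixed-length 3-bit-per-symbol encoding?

Fixed-length: 3 bits × 210 symbols = 630 bits.
Huffman merges:
D(27) + C(35) → 62
B(40) + A(52) → 92
E(56) + 62 → 118
92 + 118 → 210
Huffman total = 62 + 92 + 118 + 210 = 482 bits.
Saving = 630 − 482 = 148 bits.

148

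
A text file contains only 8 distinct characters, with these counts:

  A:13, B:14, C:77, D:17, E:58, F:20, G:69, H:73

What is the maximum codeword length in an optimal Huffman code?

5

Merge the two lowest-weight nodes at each step:
A(13) + B(14) → 27
D(17) + F(20) → 37
27 + 37 → 64
E(58) + 64 → 122
G(69) + H(73) → 142
C(77) + 122 → 199
142 + 199 → 341
Maximum depth reached is 5.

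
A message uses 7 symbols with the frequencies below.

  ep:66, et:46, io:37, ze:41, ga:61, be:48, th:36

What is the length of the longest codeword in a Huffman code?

Merge the two lowest-weight nodes at each step:
combine th(36), io(37) → 73
combine ze(41), et(46) → 87
combine be(48), ga(61) → 109
combine ep(66), 73 → 139
combine 87, 109 → 196
combine 139, 196 → 335
The first pair merged (th, io) ends up deepest, at depth 3.

3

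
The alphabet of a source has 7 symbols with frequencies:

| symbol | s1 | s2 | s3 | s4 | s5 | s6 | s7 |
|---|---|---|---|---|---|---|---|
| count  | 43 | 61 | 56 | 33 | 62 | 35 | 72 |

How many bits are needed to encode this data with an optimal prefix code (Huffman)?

Merge the two smallest weights repeatedly:
s4(33) + s6(35) → 68
s1(43) + s3(56) → 99
s2(61) + s5(62) → 123
68 + s7(72) → 140
99 + 123 → 222
140 + 222 → 362
The encoded length is the sum of every internal node's weight: 68 + 99 + 123 + 140 + 222 + 362 = 1014 bits.

1014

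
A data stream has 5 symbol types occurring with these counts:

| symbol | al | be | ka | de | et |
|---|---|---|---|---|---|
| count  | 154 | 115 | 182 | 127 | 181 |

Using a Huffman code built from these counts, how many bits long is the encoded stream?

Greedily combine the two least-frequent nodes:
combine be(115), de(127) → 242
combine al(154), et(181) → 335
combine ka(182), 242 → 424
combine 335, 424 → 759
Each symbol's bit-cost is frequency × depth; summing gives 1760 bits (equivalently 242 + 335 + 424 + 759).

1760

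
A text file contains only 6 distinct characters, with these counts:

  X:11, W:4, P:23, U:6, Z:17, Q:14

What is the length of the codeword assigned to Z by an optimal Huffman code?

Build the tree from the bottom:
merge W(4) and U(6): 10
merge 10 and X(11): 21
merge Q(14) and Z(17): 31
merge 21 and P(23): 44
merge 31 and 44: 75
Z sits 2 levels below the root, so its codeword is 2 bits.

2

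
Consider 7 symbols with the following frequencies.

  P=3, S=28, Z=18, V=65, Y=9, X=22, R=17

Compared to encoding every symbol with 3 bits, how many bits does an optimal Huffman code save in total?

Fixed-length: 3 bits × 162 symbols = 486 bits.
Huffman merges:
merge P(3) and Y(9): 12
merge 12 and R(17): 29
merge Z(18) and X(22): 40
merge S(28) and 29: 57
merge 40 and 57: 97
merge V(65) and 97: 162
Huffman total = 12 + 29 + 40 + 57 + 97 + 162 = 397 bits.
Saving = 486 − 397 = 89 bits.

89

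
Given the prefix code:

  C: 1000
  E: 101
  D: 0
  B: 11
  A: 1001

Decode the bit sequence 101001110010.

EDDBAD

Read left to right; each codeword is recognised as soon as it completes (prefix code):
  101→E | 0→D | 0→D | 11→B | 1001→A | 0→D
Decoded message: EDDBAD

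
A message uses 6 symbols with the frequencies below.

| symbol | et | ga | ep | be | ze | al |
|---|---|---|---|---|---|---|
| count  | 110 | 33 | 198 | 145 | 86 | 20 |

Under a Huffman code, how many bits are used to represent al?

4

Huffman merges, smallest pair first:
al(20) + ga(33) → 53
53 + ze(86) → 139
et(110) + 139 → 249
be(145) + ep(198) → 343
249 + 343 → 592
The subtree containing al is merged 4 times, so code length = 4.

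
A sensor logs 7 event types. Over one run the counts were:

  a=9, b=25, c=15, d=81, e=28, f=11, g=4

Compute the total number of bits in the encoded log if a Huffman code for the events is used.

394

Build the Huffman tree bottom-up:
merge g(4) and a(9): 13
merge f(11) and 13: 24
merge c(15) and 24: 39
merge b(25) and e(28): 53
merge 39 and 53: 92
merge d(81) and 92: 173
The encoded length is the sum of every internal node's weight: 13 + 24 + 39 + 53 + 92 + 173 = 394 bits.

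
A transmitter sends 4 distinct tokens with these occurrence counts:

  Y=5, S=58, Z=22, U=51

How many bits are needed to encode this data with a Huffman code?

Greedily combine the two least-frequent nodes:
Y(5) + Z(22) → 27
27 + U(51) → 78
S(58) + 78 → 136
Each symbol's bit-cost is frequency × depth; summing gives 241 bits (equivalently 27 + 78 + 136).

241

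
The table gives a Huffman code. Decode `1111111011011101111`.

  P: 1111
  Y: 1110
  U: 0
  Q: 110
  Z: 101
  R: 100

PYQYP

Read left to right; each codeword is recognised as soon as it completes (prefix code):
  1111→P | 1110→Y | 110→Q | 1110→Y | 1111→P
Decoded message: PYQYP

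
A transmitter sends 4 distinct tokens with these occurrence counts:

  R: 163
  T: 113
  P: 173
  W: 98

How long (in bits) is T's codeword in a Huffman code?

2

Huffman merges, smallest pair first:
combine W(98), T(113) → 211
combine R(163), P(173) → 336
combine 211, 336 → 547
T's leaf is at depth 2, giving a 2-bit codeword.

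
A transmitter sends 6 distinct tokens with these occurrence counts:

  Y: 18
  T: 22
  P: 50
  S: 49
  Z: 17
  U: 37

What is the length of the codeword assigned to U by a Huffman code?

Build the tree from the bottom:
Z(17) + Y(18) → 35
T(22) + 35 → 57
U(37) + S(49) → 86
P(50) + 57 → 107
86 + 107 → 193
U's leaf is at depth 2, giving a 2-bit codeword.

2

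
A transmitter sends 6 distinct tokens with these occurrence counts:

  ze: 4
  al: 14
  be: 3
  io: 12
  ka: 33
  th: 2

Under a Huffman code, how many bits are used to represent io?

3

Build the tree from the bottom:
th(2) + be(3) → 5
ze(4) + 5 → 9
9 + io(12) → 21
al(14) + 21 → 35
ka(33) + 35 → 68
io sits 3 levels below the root, so its codeword is 3 bits.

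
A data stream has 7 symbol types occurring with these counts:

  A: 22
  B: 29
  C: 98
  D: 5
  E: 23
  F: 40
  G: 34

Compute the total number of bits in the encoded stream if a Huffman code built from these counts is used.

Greedily combine the two least-frequent nodes:
merge D(5) and A(22): 27
merge E(23) and 27: 50
merge B(29) and G(34): 63
merge F(40) and 50: 90
merge 63 and 90: 153
merge C(98) and 153: 251
Total encoded bits = sum of merged weights = 27 + 50 + 63 + 90 + 153 + 251 = 634.

634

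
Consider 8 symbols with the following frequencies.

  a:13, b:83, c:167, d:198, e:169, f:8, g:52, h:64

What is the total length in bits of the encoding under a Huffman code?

Build the Huffman tree bottom-up:
combine f(8), a(13) → 21
combine 21, g(52) → 73
combine h(64), 73 → 137
combine b(83), 137 → 220
combine c(167), e(169) → 336
combine d(198), 220 → 418
combine 336, 418 → 754
The encoded length is the sum of every internal node's weight: 21 + 73 + 137 + 220 + 336 + 418 + 754 = 1959 bits.

1959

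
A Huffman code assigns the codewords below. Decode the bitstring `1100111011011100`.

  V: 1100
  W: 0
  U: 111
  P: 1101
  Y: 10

Read left to right; each codeword is recognised as soon as it completes (prefix code):
  1100→V | 111→U | 0→W | 1101→P | 1100→V
Decoded message: VUWPV

VUWPV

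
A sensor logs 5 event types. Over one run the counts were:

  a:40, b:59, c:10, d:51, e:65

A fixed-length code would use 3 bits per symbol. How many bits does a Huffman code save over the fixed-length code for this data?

Fixed-length: 3 bits × 225 symbols = 675 bits.
Huffman merges:
combine c(10), a(40) → 50
combine 50, d(51) → 101
combine b(59), e(65) → 124
combine 101, 124 → 225
Huffman total = 50 + 101 + 124 + 225 = 500 bits.
Saving = 675 − 500 = 175 bits.

175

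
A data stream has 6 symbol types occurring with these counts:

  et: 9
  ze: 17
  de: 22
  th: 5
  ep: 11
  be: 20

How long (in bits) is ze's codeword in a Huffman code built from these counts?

2

Huffman merges, smallest pair first:
th(5) + et(9) → 14
ep(11) + 14 → 25
ze(17) + be(20) → 37
de(22) + 25 → 47
37 + 47 → 84
ze's leaf is at depth 2, giving a 2-bit codeword.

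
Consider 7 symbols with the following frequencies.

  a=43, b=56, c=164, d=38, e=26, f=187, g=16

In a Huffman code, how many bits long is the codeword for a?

4

Huffman merges, smallest pair first:
merge g(16) and e(26): 42
merge d(38) and 42: 80
merge a(43) and b(56): 99
merge 80 and 99: 179
merge c(164) and 179: 343
merge f(187) and 343: 530
The subtree containing a is merged 4 times, so code length = 4.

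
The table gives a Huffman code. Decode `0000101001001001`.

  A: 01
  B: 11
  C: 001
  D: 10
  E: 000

Read left to right; each codeword is recognised as soon as it completes (prefix code):
  000→E | 01→A | 01→A | 001→C | 001→C | 001→C
Decoded message: EAACCC

EAACCC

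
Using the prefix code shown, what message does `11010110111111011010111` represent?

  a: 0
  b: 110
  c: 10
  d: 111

bcbddabcd

Read left to right; each codeword is recognised as soon as it completes (prefix code):
  110→b | 10→c | 110→b | 111→d | 111→d | 0→a | 110→b | 10→c | 111→d
Decoded message: bcbddabcd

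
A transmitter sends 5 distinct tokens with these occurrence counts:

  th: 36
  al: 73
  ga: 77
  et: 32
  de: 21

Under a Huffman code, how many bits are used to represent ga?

Build the tree from the bottom:
merge de(21) and et(32): 53
merge th(36) and 53: 89
merge al(73) and ga(77): 150
merge 89 and 150: 239
ga sits 2 levels below the root, so its codeword is 2 bits.

2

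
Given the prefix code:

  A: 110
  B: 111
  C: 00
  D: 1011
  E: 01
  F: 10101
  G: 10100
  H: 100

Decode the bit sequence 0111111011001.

Read left to right; each codeword is recognised as soon as it completes (prefix code):
  01→E | 111→B | 110→A | 110→A | 01→E
Decoded message: EBAAE

EBAAE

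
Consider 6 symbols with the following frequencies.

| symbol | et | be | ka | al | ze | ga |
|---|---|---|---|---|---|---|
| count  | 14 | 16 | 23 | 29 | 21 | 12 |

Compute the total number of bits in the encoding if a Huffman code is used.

293

Merge the two smallest weights repeatedly:
combine ga(12), et(14) → 26
combine be(16), ze(21) → 37
combine ka(23), 26 → 49
combine al(29), 37 → 66
combine 49, 66 → 115
Total encoded bits = sum of merged weights = 26 + 37 + 49 + 66 + 115 = 293.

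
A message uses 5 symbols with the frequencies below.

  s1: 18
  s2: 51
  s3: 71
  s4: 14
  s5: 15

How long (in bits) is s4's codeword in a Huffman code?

4

Build the tree from the bottom:
combine s4(14), s5(15) → 29
combine s1(18), 29 → 47
combine 47, s2(51) → 98
combine s3(71), 98 → 169
s4's leaf is at depth 4, giving a 4-bit codeword.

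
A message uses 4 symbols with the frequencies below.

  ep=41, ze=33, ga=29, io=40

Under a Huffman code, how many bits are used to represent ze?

Build the tree from the bottom:
combine ga(29), ze(33) → 62
combine io(40), ep(41) → 81
combine 62, 81 → 143
ze's leaf is at depth 2, giving a 2-bit codeword.

2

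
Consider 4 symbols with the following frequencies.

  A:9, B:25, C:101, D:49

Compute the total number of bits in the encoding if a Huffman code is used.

301

Merge the two smallest weights repeatedly:
combine A(9), B(25) → 34
combine 34, D(49) → 83
combine 83, C(101) → 184
The encoded length is the sum of every internal node's weight: 34 + 83 + 184 = 301 bits.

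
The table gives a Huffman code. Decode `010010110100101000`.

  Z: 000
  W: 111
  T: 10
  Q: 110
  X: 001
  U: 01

UXUTTUUZ

Read left to right; each codeword is recognised as soon as it completes (prefix code):
  01→U | 001→X | 01→U | 10→T | 10→T | 01→U | 01→U | 000→Z
Decoded message: UXUTTUUZ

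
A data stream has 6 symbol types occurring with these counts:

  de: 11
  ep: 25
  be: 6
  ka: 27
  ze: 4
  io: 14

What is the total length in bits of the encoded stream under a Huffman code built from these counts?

Build the Huffman tree bottom-up:
ze(4) + be(6) → 10
10 + de(11) → 21
io(14) + 21 → 35
ep(25) + ka(27) → 52
35 + 52 → 87
The encoded length is the sum of every internal node's weight: 10 + 21 + 35 + 52 + 87 = 205 bits.

205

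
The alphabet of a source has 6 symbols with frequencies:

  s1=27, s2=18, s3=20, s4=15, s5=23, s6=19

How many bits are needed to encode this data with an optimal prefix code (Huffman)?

Greedily combine the two least-frequent nodes:
combine s4(15), s2(18) → 33
combine s6(19), s3(20) → 39
combine s5(23), s1(27) → 50
combine 33, 39 → 72
combine 50, 72 → 122
Each symbol's bit-cost is frequency × depth; summing gives 316 bits (equivalently 33 + 39 + 50 + 72 + 122).

316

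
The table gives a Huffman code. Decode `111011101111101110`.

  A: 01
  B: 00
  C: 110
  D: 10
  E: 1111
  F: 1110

Read left to right; each codeword is recognised as soon as it completes (prefix code):
  1110→F | 1110→F | 1111→E | 10→D | 1110→F
Decoded message: FFEDF

FFEDF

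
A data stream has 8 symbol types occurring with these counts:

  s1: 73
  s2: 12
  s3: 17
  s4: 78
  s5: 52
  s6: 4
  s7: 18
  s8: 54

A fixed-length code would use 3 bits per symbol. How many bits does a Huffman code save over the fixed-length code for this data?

105

Fixed-length: 3 bits × 308 symbols = 924 bits.
Huffman merges:
merge s6(4) and s2(12): 16
merge 16 and s3(17): 33
merge s7(18) and 33: 51
merge 51 and s5(52): 103
merge s8(54) and s1(73): 127
merge s4(78) and 103: 181
merge 127 and 181: 308
Huffman total = 16 + 33 + 51 + 103 + 127 + 181 + 308 = 819 bits.
Saving = 924 − 819 = 105 bits.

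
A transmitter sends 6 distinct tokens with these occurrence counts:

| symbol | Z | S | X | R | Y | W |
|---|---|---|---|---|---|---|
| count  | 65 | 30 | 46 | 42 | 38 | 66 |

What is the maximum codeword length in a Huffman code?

3

Merge the two lowest-weight nodes at each step:
merge S(30) and Y(38): 68
merge R(42) and X(46): 88
merge Z(65) and W(66): 131
merge 68 and 88: 156
merge 131 and 156: 287
Maximum depth reached is 3.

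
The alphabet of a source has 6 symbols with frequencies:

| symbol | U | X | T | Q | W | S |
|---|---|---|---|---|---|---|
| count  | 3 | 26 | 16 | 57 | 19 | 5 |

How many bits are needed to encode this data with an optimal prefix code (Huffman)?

Greedily combine the two least-frequent nodes:
merge U(3) and S(5): 8
merge 8 and T(16): 24
merge W(19) and 24: 43
merge X(26) and 43: 69
merge Q(57) and 69: 126
Each symbol's bit-cost is frequency × depth; summing gives 270 bits (equivalently 8 + 24 + 43 + 69 + 126).

270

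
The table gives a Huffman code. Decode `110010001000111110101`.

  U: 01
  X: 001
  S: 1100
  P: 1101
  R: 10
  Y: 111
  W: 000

SRXWYPU

Read left to right; each codeword is recognised as soon as it completes (prefix code):
  1100→S | 10→R | 001→X | 000→W | 111→Y | 1101→P | 01→U
Decoded message: SRXWYPU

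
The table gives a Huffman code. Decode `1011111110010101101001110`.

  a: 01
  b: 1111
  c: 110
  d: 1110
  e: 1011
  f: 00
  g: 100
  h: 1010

ebghcgd

Read left to right; each codeword is recognised as soon as it completes (prefix code):
  1011→e | 1111→b | 100→g | 1010→h | 110→c | 100→g | 1110→d
Decoded message: ebghcgd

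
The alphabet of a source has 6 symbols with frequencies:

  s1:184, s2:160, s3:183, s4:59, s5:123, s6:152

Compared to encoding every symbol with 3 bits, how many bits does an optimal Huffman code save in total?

367

Fixed-length: 3 bits × 861 symbols = 2583 bits.
Huffman merges:
merge s4(59) and s5(123): 182
merge s6(152) and s2(160): 312
merge 182 and s3(183): 365
merge s1(184) and 312: 496
merge 365 and 496: 861
Huffman total = 182 + 312 + 365 + 496 + 861 = 2216 bits.
Saving = 2583 − 2216 = 367 bits.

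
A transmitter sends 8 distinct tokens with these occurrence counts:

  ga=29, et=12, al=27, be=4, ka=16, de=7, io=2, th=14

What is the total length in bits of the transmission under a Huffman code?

Build the Huffman tree bottom-up:
merge io(2) and be(4): 6
merge 6 and de(7): 13
merge et(12) and 13: 25
merge th(14) and ka(16): 30
merge 25 and al(27): 52
merge ga(29) and 30: 59
merge 52 and 59: 111
Total encoded bits = sum of merged weights = 6 + 13 + 25 + 30 + 52 + 59 + 111 = 296.

296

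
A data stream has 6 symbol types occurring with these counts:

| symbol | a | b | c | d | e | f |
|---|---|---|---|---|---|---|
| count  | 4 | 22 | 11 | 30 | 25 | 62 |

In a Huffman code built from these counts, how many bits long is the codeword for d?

3

Repeatedly merge the two smallest:
a(4) + c(11) → 15
15 + b(22) → 37
e(25) + d(30) → 55
37 + 55 → 92
f(62) + 92 → 154
d's leaf is at depth 3, giving a 3-bit codeword.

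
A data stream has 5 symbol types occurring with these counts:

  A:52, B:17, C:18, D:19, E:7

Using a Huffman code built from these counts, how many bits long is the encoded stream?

Merge the two smallest weights repeatedly:
combine E(7), B(17) → 24
combine C(18), D(19) → 37
combine 24, 37 → 61
combine A(52), 61 → 113
The encoded length is the sum of every internal node's weight: 24 + 37 + 61 + 113 = 235 bits.

235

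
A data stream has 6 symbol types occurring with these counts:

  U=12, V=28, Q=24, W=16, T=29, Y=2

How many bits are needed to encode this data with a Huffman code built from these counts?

266

Build the Huffman tree bottom-up:
merge Y(2) and U(12): 14
merge 14 and W(16): 30
merge Q(24) and V(28): 52
merge T(29) and 30: 59
merge 52 and 59: 111
Total encoded bits = sum of merged weights = 14 + 30 + 52 + 59 + 111 = 266.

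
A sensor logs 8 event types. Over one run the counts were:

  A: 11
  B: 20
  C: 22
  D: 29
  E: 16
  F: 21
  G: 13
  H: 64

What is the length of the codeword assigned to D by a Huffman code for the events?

3

Build the tree from the bottom:
merge A(11) and G(13): 24
merge E(16) and B(20): 36
merge F(21) and C(22): 43
merge 24 and D(29): 53
merge 36 and 43: 79
merge 53 and H(64): 117
merge 79 and 117: 196
D sits 3 levels below the root, so its codeword is 3 bits.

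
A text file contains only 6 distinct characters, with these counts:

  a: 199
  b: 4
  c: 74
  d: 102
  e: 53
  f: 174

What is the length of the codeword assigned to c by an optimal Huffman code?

3

Huffman merges, smallest pair first:
combine b(4), e(53) → 57
combine 57, c(74) → 131
combine d(102), 131 → 233
combine f(174), a(199) → 373
combine 233, 373 → 606
The subtree containing c is merged 3 times, so code length = 3.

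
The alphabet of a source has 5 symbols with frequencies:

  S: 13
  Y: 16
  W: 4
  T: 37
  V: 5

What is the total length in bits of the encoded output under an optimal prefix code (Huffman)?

144

Merge the two smallest weights repeatedly:
merge W(4) and V(5): 9
merge 9 and S(13): 22
merge Y(16) and 22: 38
merge T(37) and 38: 75
The encoded length is the sum of every internal node's weight: 9 + 22 + 38 + 75 = 144 bits.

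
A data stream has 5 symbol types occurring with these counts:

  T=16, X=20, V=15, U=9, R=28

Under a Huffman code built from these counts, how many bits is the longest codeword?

3

Merge the two lowest-weight nodes at each step:
combine U(9), V(15) → 24
combine T(16), X(20) → 36
combine 24, R(28) → 52
combine 36, 52 → 88
Maximum depth reached is 3.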